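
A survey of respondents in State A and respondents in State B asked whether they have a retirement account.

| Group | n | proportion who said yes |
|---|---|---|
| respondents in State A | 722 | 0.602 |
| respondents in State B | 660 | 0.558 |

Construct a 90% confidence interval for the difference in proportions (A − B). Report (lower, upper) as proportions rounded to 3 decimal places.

The two standard errors are √(0.6020×0.3980/722) = 0.01822 and √(0.5580×0.4420/660) = 0.01933.
Because the samples are independent, SE_diff = √(0.01822² + 0.01933²) = 0.02656.
Using z* = 1.645 for 90%, ME = 1.645 × 0.02656 = 0.04369.
p̂₁ − p̂₂ = 0.0440; interval 0.0440 ± 0.04369 gives (0.000, 0.088).

(0.000, 0.088)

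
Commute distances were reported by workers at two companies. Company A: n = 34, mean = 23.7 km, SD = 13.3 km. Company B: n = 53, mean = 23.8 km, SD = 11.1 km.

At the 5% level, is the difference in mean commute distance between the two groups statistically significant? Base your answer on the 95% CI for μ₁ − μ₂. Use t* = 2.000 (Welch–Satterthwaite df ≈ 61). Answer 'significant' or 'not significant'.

Standard errors of each mean: 13.3/√34 = 2.2809 and 11.1/√53 = 1.5247.
SE(x̄₁ − x̄₂) = √(2.2809² + 1.5247²) = 2.7436 for independent samples with unequal variances.
With t* = 2.000, the margin is 2.000 × 2.7436 = 5.4872.
x̄₁ − x̄₂ = 23.7 − 23.8 = -0.1000; the interval is -0.1000 ± 5.4872 = (-5.5872, 5.3872).
The interval (-5.5872, 5.3872) contains 0, so the difference is not significant.

not significant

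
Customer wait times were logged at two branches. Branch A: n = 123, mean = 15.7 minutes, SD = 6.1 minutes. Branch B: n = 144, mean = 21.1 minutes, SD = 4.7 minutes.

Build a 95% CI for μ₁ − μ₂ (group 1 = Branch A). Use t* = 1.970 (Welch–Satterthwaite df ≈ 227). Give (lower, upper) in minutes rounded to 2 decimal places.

(-6.73, -4.07)

Standard errors of each mean: 6.1/√123 = 0.5500 and 4.7/√144 = 0.3917.
SE(x̄₁ − x̄₂) = √(0.5500² + 0.3917²) = 0.6752 for independent samples with unequal variances.
With t* = 1.970, the margin is 1.970 × 0.6752 = 1.3301.
x̄₁ − x̄₂ = 15.7 − 21.1 = -5.4000; the interval is -5.4000 ± 1.3301 = (-6.73, -4.07).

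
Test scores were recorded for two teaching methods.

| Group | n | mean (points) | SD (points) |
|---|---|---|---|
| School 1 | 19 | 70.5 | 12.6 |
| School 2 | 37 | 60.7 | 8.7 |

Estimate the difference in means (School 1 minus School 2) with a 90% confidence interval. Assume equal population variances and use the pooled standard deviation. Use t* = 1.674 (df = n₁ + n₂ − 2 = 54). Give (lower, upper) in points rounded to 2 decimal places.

s_p = √[((n₁−1)s₁² + (n₂−1)s₂²)/(n₁+n₂−2)] = √[(18·12.6² + 36·8.7²)/54] = 10.1676.
SE = 10.1676·√(1/19 + 1/37) = 2.8697.
With t* = 1.674, margin = 1.674 × 2.8697 = 4.8039.
x̄₁ − x̄₂ = 70.5 − 60.7 = 9.8000; interval 9.8000 ± 4.8039 = (5.00, 14.60).

(5.00, 14.60)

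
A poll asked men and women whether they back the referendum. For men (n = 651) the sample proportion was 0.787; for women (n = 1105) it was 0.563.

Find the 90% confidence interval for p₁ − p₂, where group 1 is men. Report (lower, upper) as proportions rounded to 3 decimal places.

(0.188, 0.260)

The two standard errors are √(0.7870×0.2130/651) = 0.01605 and √(0.5630×0.4370/1105) = 0.01492.
Because the samples are independent, SE_diff = √(0.01605² + 0.01492²) = 0.02191.
Using z* = 1.645 for 90%, ME = 1.645 × 0.02191 = 0.03604.
p̂₁ − p̂₂ = 0.2240; interval 0.2240 ± 0.03604 gives (0.188, 0.260).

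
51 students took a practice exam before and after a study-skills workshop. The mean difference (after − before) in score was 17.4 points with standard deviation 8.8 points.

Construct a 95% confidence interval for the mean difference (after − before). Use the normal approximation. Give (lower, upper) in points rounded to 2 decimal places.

Paired design: SE = s_d/√n = 8.8/√51 = 1.2322.
z* = 1.960; margin of error = 1.960 × 1.2322 = 2.4151.
17.4 ± 2.4151 → (14.98, 19.82).

(14.98, 19.82)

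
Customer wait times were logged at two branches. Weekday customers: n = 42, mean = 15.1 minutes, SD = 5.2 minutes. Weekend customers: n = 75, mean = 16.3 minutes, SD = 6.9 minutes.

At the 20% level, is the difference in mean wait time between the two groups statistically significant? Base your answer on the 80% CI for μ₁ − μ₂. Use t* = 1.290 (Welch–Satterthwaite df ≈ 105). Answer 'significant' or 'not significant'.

Standard errors of each mean: 5.2/√42 = 0.8024 and 6.9/√75 = 0.7967.
SE(x̄₁ − x̄₂) = √(0.8024² + 0.7967²) = 1.1307 for independent samples with unequal variances.
With t* = 1.290, the margin is 1.290 × 1.1307 = 1.4586.
x̄₁ − x̄₂ = 15.1 − 16.3 = -1.2000; the interval is -1.2000 ± 1.4586 = (-2.6586, 0.2586).
The interval (-2.6586, 0.2586) contains 0, so the difference is not significant.

not significant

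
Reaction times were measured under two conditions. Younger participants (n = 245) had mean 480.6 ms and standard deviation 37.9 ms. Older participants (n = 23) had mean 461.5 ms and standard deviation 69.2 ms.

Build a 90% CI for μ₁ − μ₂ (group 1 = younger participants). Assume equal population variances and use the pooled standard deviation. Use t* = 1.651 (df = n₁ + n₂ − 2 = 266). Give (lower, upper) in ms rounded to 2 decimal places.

Pooled variance s_p² = [244·37.9² + 22·69.2²] / (245+23−2) = 1713.6621, so s_p = 41.3964.
SE_diff = s_p·√(1/n₁ + 1/n₂) = 41.3964·√(1/245 + 1/23) = 9.0278.
t* = 1.651; margin = 1.651 × 9.0278 = 14.9049.
Difference = 480.6 − 461.5 = 19.1000.
19.1000 ± 14.9049 → (4.20, 34.00).

(4.20, 34.00)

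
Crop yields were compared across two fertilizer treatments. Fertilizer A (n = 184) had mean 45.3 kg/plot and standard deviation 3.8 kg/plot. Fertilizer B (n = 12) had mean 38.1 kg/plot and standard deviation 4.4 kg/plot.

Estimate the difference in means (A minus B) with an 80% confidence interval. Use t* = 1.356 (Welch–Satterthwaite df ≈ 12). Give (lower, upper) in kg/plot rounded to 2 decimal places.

SE₁ = s₁/√n₁ = 3.8/√184 = 0.2801; SE₂ = 4.4/√12 = 1.2702.
Independent samples, unequal variances: SE_diff = √(SE₁² + SE₂²) = √(0.07845601 + 1.61340804) = 1.3007.
t* = 1.356, so margin of error = 1.356 × 1.3007 = 1.7637.
Difference in means = 45.3 − 38.1 = 7.2000.
7.2000 ± 1.7637 → (5.44, 8.96).

(5.44, 8.96)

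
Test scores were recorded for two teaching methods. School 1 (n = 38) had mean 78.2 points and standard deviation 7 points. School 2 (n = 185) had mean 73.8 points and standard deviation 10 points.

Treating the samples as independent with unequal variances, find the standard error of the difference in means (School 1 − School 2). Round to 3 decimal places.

1.353

Per-group SEs: s₁/√n₁ = 7/√38 = 1.1355, s₂/√n₂ = 10/√185 = 0.7352.
Unpooled SE of the difference: √(1.28936025 + 0.54051904) = 1.3527.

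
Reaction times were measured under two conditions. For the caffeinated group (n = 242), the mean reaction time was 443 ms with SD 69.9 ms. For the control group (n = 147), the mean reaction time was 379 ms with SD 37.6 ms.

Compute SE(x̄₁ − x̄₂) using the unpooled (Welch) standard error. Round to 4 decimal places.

5.4596

Per-group SEs: s₁/√n₁ = 69.9/√242 = 4.4933, s₂/√n₂ = 37.6/√147 = 3.1012.
Unpooled SE of the difference: √(20.18974489 + 9.61744144) = 5.4596.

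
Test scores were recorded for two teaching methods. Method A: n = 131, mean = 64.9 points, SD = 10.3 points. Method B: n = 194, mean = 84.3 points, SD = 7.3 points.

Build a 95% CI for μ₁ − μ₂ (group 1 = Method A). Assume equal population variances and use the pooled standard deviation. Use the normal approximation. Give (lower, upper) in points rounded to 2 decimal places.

(-21.31, -17.49)

Pooled variance s_p² = [130·10.3² + 193·7.3²] / (131+194−2) = 74.5408, so s_p = 8.6337.
SE_diff = s_p·√(1/n₁ + 1/n₂) = 8.6337·√(1/131 + 1/194) = 0.9763.
z* = 1.960; margin = 1.960 × 0.9763 = 1.9135.
Difference = 64.9 − 84.3 = -19.4000.
-19.4000 ± 1.9135 → (-21.31, -17.49).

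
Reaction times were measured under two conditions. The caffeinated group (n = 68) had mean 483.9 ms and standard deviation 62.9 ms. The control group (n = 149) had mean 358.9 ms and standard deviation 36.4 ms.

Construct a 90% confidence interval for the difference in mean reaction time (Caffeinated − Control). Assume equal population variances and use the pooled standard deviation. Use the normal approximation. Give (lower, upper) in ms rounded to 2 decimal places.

(113.85, 136.15)

Pooled variance s_p² = [67·62.9² + 148·36.4²] / (68+149−2) = 2144.9933, so s_p = 46.3141.
SE_diff = s_p·√(1/n₁ + 1/n₂) = 46.3141·√(1/68 + 1/149) = 6.7779.
z* = 1.645; margin = 1.645 × 6.7779 = 11.1496.
Difference = 483.9 − 358.9 = 125.0000.
125.0000 ± 11.1496 → (113.85, 136.15).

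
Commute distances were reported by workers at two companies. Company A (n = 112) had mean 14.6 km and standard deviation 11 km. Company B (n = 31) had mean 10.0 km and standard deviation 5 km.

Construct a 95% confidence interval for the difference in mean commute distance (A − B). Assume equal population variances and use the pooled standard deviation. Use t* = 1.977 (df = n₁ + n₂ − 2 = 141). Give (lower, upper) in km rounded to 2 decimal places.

(0.58, 8.62)

Pooled variance s_p² = [111·11² + 30·5²] / (112+31−2) = 100.5745, so s_p = 10.0287.
SE_diff = s_p·√(1/n₁ + 1/n₂) = 10.0287·√(1/112 + 1/31) = 2.0353.
t* = 1.977; margin = 1.977 × 2.0353 = 4.0238.
Difference = 14.6 − 10.0 = 4.6000.
4.6000 ± 4.0238 → (0.58, 8.62).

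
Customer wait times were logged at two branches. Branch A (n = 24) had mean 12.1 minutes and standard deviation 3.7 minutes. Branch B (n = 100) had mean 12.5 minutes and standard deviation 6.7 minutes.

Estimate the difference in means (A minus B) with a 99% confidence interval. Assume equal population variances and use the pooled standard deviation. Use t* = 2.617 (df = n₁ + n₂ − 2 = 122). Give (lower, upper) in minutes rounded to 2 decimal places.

(-4.12, 3.32)

s_p = √[((n₁−1)s₁² + (n₂−1)s₂²)/(n₁+n₂−2)] = √[(23·3.7² + 99·6.7²)/122] = 6.2456.
SE = 6.2456·√(1/24 + 1/100) = 1.4196.
With t* = 2.617, margin = 2.617 × 1.4196 = 3.7151.
x̄₁ − x̄₂ = 12.1 − 12.5 = -0.4000; interval -0.4000 ± 3.7151 = (-4.12, 3.32).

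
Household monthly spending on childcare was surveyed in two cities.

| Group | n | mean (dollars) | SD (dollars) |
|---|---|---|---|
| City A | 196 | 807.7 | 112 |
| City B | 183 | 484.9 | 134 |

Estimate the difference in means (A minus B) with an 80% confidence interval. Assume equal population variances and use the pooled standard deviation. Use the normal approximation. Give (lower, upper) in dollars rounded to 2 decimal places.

(306.58, 339.02)

s_p = √[((n₁−1)s₁² + (n₂−1)s₂²)/(n₁+n₂−2)] = √[(195·112² + 182·134²)/377] = 123.1125.
SE = 123.1125·√(1/196 + 1/183) = 12.6552.
With z* = 1.282, margin = 1.282 × 12.6552 = 16.2240.
x̄₁ − x̄₂ = 807.7 − 484.9 = 322.8000; interval 322.8000 ± 16.2240 = (306.58, 339.02).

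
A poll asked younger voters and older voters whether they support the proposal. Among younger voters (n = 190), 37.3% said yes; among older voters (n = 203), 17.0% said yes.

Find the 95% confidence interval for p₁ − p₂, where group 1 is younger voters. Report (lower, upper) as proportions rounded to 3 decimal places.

(0.117, 0.289)

SE₁ = √(p̂₁(1−p̂₁)/n₁) = √(0.3730·0.6270/190) = 0.03508; SE₂ = √(0.1700·0.8300/203) = 0.02636.
Independent samples: SE of the difference = √(SE₁² + SE₂²) = √(0.0012306064 + 0.0006948496) = 0.04388.
z* for 95% confidence is 1.960, so the margin of error is 1.960 × 0.04388 = 0.08600.
Point estimate p̂₁ − p̂₂ = 0.3730 − 0.1700 = 0.2030.
0.2030 ± 0.08600 → (0.117, 0.289).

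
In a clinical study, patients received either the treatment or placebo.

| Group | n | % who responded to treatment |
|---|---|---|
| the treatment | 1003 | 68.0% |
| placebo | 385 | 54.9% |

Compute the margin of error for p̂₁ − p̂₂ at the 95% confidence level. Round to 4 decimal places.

0.0575

Each SE is √(p̂(1−p̂)/n): √(0.6800·0.3200/1003) = 0.01473 and √(0.5490·0.4510/385) = 0.02536.
SE(p̂₁ − p̂₂) = √(SE₁² + SE₂²) = √(0.0002169729 + 0.0006431296) = 0.02933, since the two samples are independent.
At 95% confidence z* = 1.960; margin = 1.960 × 0.02933 = 0.05749.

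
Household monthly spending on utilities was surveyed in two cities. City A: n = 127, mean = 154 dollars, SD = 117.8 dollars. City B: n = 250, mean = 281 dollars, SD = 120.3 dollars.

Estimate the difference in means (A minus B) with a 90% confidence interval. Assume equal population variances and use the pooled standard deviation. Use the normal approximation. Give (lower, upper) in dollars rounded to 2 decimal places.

Pooled variance s_p² = [126·117.8² + 249·120.3²] / (127+250−2) = 14272.0860, so s_p = 119.4658.
SE_diff = s_p·√(1/n₁ + 1/n₂) = 119.4658·√(1/127 + 1/250) = 13.0179.
z* = 1.645; margin = 1.645 × 13.0179 = 21.4144.
Difference = 154 − 281 = -127.0000.
-127.0000 ± 21.4144 → (-148.41, -105.59).

(-148.41, -105.59)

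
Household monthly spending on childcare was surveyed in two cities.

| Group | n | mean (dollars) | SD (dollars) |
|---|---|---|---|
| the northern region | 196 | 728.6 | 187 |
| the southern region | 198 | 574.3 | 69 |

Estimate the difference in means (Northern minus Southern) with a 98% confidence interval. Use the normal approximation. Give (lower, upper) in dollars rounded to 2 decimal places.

(121.20, 187.40)

Per-group SEs: s₁/√n₁ = 187/√196 = 13.3571, s₂/√n₂ = 69/√198 = 4.9036.
Unpooled SE of the difference: √(178.41212041 + 24.04529296) = 14.2288.
Margin of error = z* · SE = 2.326 × 14.2288 = 33.0962.
x̄₁ − x̄₂ = 728.6 − 574.3 = 154.3000.
CI: 154.3000 ± 33.0962 = (121.20, 187.40).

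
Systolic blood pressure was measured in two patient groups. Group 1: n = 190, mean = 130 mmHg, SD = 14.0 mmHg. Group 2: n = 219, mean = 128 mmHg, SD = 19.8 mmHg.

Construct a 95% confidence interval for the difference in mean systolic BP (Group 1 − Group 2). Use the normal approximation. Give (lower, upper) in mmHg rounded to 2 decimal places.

SE₁ = s₁/√n₁ = 14.0/√190 = 1.0157; SE₂ = 19.8/√219 = 1.3380.
Independent samples, unequal variances: SE_diff = √(SE₁² + SE₂²) = √(1.03164649 + 1.790244) = 1.6798.
z* = 1.960, so margin of error = 1.960 × 1.6798 = 3.2924.
Difference in means = 130 − 128 = 2.0000.
2.0000 ± 3.2924 → (-1.29, 5.29).

(-1.29, 5.29)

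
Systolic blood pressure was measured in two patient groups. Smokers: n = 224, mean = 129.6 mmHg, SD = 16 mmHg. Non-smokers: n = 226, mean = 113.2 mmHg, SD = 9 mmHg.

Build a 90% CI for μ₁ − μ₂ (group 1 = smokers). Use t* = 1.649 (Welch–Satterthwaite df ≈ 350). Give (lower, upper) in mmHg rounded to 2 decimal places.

SE₁ = s₁/√n₁ = 16/√224 = 1.0690; SE₂ = 9/√226 = 0.5987.
Independent samples, unequal variances: SE_diff = √(SE₁² + SE₂²) = √(1.142761 + 0.35844169) = 1.2252.
t* = 1.649, so margin of error = 1.649 × 1.2252 = 2.0204.
Difference in means = 129.6 − 113.2 = 16.4000.
16.4000 ± 2.0204 → (14.38, 18.42).

(14.38, 18.42)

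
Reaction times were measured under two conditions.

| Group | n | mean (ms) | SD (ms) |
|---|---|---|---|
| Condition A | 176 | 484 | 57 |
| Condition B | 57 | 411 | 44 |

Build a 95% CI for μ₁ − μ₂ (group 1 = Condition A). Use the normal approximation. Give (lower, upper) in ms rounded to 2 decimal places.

SE₁ = s₁/√n₁ = 57/√176 = 4.2965; SE₂ = 44/√57 = 5.8279.
Independent samples, unequal variances: SE_diff = √(SE₁² + SE₂²) = √(18.45991225 + 33.96441841) = 7.2405.
z* = 1.960, so margin of error = 1.960 × 7.2405 = 14.1914.
Difference in means = 484 − 411 = 73.0000.
73.0000 ± 14.1914 → (58.81, 87.19).

(58.81, 87.19)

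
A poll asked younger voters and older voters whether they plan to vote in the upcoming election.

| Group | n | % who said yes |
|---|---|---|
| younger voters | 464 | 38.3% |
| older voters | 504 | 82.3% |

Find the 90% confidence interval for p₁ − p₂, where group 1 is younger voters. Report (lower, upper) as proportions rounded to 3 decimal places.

The two standard errors are √(0.3830×0.6170/464) = 0.02257 and √(0.8230×0.1770/504) = 0.01700.
Because the samples are independent, SE_diff = √(0.02257² + 0.01700²) = 0.02826.
Using z* = 1.645 for 90%, ME = 1.645 × 0.02826 = 0.04649.
p̂₁ − p̂₂ = -0.4400; interval -0.4400 ± 0.04649 gives (-0.486, -0.394).

(-0.486, -0.394)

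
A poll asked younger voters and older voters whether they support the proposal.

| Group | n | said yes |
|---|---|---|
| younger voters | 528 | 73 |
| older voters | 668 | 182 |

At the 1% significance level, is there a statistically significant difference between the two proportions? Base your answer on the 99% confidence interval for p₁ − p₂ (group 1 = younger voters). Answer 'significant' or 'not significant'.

significant

First, p̂₁ = 73/528 = 0.1383; p̂₂ = 182/668 = 0.2725.
The two standard errors are √(0.1383×0.8617/528) = 0.01502 and √(0.2725×0.7275/668) = 0.01723.
Because the samples are independent, SE_diff = √(0.01502² + 0.01723²) = 0.02286.
Using z* = 2.576 for 99%, ME = 2.576 × 0.02286 = 0.05889.
p̂₁ − p̂₂ = -0.1342; interval -0.1342 ± 0.05889 gives (-0.19309, -0.07531).
The interval (-0.19309, -0.07531) does not contain 0, so the difference is significant.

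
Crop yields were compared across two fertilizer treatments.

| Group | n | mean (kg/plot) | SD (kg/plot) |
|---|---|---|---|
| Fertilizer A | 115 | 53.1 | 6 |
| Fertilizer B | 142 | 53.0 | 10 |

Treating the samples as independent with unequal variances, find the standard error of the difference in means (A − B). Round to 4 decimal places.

1.0086

SE₁ = s₁/√n₁ = 6/√115 = 0.5595; SE₂ = 10/√142 = 0.8392.
Independent samples, unequal variances: SE_diff = √(SE₁² + SE₂²) = √(0.31304025 + 0.70425664) = 1.0086.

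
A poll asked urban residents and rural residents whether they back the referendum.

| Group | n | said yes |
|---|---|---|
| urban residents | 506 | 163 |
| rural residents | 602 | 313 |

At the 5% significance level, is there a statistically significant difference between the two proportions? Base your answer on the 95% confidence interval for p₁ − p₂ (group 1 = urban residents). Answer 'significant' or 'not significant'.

significant

Sample proportions: 163/506 = 0.3221, 313/602 = 0.5199.
Each SE is √(p̂(1−p̂)/n): √(0.3221·0.6779/506) = 0.02077 and √(0.5199·0.4801/602) = 0.02036.
SE(p̂₁ − p̂₂) = √(SE₁² + SE₂²) = √(0.0004313929 + 0.0004145296) = 0.02908, since the two samples are independent.
At 95% confidence z* = 1.960; margin = 1.960 × 0.02908 = 0.05700.
The difference is 0.3221 − 0.5199 = -0.1978, so the interval is -0.1978 ± 0.05700 = (-0.25480, -0.14080).
The interval (-0.25480, -0.14080) does not contain 0, so the difference is significant.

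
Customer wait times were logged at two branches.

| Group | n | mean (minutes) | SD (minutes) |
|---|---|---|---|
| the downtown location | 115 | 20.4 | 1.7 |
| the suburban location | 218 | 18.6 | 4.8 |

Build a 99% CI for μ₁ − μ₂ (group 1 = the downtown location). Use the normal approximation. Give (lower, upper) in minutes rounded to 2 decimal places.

(0.87, 2.73)

Standard errors of each mean: 1.7/√115 = 0.1585 and 4.8/√218 = 0.3251.
SE(x̄₁ − x̄₂) = √(0.1585² + 0.3251²) = 0.3617 for independent samples with unequal variances.
With z* = 2.576, the margin is 2.576 × 0.3617 = 0.9317.
x̄₁ − x̄₂ = 20.4 − 18.6 = 1.8000; the interval is 1.8000 ± 0.9317 = (0.87, 2.73).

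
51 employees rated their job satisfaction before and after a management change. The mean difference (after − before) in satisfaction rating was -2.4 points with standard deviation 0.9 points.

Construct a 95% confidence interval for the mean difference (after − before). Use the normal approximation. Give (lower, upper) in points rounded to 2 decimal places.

(-2.65, -2.15)

This is a matched-pairs design, so SE = s_d/√n = 0.9/√51 = 0.1260.
Margin = 1.960 × 0.1260 = 0.2470; the interval is -2.4 ± 0.2470 = (-2.65, -2.15).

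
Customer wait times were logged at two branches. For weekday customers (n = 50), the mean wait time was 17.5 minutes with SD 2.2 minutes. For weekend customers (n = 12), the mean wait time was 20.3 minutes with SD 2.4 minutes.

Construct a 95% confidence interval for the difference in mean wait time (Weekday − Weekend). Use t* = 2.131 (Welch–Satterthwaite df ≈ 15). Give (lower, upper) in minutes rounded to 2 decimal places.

SE₁ = s₁/√n₁ = 2.2/√50 = 0.3111; SE₂ = 2.4/√12 = 0.6928.
Independent samples, unequal variances: SE_diff = √(SE₁² + SE₂²) = √(0.09678321 + 0.47997184) = 0.7594.
t* = 2.131, so margin of error = 2.131 × 0.7594 = 1.6183.
Difference in means = 17.5 − 20.3 = -2.8000.
-2.8000 ± 1.6183 → (-4.42, -1.18).

(-4.42, -1.18)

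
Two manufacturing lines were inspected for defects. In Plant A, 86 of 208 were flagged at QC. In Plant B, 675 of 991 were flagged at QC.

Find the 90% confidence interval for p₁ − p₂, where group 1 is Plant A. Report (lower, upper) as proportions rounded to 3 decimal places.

First, p̂₁ = 86/208 = 0.4135; p̂₂ = 675/991 = 0.6811.
The two standard errors are √(0.4135×0.5865/208) = 0.03415 and √(0.6811×0.3189/991) = 0.01480.
Because the samples are independent, SE_diff = √(0.03415² + 0.01480²) = 0.03722.
Using z* = 1.645 for 90%, ME = 1.645 × 0.03722 = 0.06123.
p̂₁ − p̂₂ = -0.2676; interval -0.2676 ± 0.06123 gives (-0.329, -0.206).

(-0.329, -0.206)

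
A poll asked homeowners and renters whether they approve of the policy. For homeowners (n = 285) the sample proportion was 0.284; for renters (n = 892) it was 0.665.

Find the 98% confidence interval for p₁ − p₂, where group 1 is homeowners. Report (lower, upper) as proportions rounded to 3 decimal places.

Each SE is √(p̂(1−p̂)/n): √(0.2840·0.7160/285) = 0.02671 and √(0.6650·0.3350/892) = 0.01580.
SE(p̂₁ − p̂₂) = √(SE₁² + SE₂²) = √(0.0007134241 + 0.00024964) = 0.03103, since the two samples are independent.
At 98% confidence z* = 2.326; margin = 2.326 × 0.03103 = 0.07218.
The difference is 0.2840 − 0.6650 = -0.3810, so the interval is -0.3810 ± 0.07218 = (-0.453, -0.309).

(-0.453, -0.309)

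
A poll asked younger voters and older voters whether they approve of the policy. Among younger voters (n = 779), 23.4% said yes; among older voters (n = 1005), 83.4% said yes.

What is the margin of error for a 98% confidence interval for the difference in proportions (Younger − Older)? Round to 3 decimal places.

Each SE is √(p̂(1−p̂)/n): √(0.2340·0.7660/779) = 0.01517 and √(0.8340·0.1660/1005) = 0.01174.
SE(p̂₁ − p̂₂) = √(SE₁² + SE₂²) = √(0.0002301289 + 0.0001378276) = 0.01918, since the two samples are independent.
At 98% confidence z* = 2.326; margin = 2.326 × 0.01918 = 0.04461.

0.045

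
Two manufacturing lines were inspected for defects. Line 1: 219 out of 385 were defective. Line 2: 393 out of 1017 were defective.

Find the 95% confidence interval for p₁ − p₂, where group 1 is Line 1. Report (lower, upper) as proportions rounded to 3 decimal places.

Sample proportions: 219/385 = 0.5688, 393/1017 = 0.3864.
Each SE is √(p̂(1−p̂)/n): √(0.5688·0.4312/385) = 0.02524 and √(0.3864·0.6136/1017) = 0.01527.
SE(p̂₁ − p̂₂) = √(SE₁² + SE₂²) = √(0.0006370576 + 0.0002331729) = 0.02950, since the two samples are independent.
At 95% confidence z* = 1.960; margin = 1.960 × 0.02950 = 0.05782.
The difference is 0.5688 − 0.3864 = 0.1824, so the interval is 0.1824 ± 0.05782 = (0.125, 0.240).

(0.125, 0.240)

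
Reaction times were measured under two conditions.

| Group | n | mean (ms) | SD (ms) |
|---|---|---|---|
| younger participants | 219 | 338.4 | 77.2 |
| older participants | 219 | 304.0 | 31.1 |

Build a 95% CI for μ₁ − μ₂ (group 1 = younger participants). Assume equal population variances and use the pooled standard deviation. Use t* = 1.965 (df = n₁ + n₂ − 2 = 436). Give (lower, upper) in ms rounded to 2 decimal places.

(23.35, 45.45)

Pooled variance s_p² = [218·77.2² + 218·31.1²] / (219+219−2) = 3463.5250, so s_p = 58.8517.
SE_diff = s_p·√(1/n₁ + 1/n₂) = 58.8517·√(1/219 + 1/219) = 5.6241.
t* = 1.965; margin = 1.965 × 5.6241 = 11.0514.
Difference = 338.4 − 304.0 = 34.4000.
34.4000 ± 11.0514 → (23.35, 45.45).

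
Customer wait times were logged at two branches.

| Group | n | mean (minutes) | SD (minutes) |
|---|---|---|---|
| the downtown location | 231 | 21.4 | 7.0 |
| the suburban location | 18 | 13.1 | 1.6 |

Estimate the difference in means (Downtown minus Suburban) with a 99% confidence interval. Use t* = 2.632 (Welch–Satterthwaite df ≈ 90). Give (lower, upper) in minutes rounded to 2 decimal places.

Standard errors of each mean: 7.0/√231 = 0.4606 and 1.6/√18 = 0.3771.
SE(x̄₁ − x̄₂) = √(0.4606² + 0.3771²) = 0.5953 for independent samples with unequal variances.
With t* = 2.632, the margin is 2.632 × 0.5953 = 1.5668.
x̄₁ − x̄₂ = 21.4 − 13.1 = 8.3000; the interval is 8.3000 ± 1.5668 = (6.73, 9.87).

(6.73, 9.87)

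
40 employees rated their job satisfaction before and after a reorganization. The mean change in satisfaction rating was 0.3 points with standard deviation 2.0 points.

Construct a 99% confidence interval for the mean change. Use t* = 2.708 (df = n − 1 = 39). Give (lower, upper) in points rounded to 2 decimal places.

(-0.56, 1.16)

Paired design: SE = s_d/√n = 2.0/√40 = 0.3162.
t* = 2.708; margin of error = 2.708 × 0.3162 = 0.8563.
0.3 ± 0.8563 → (-0.56, 1.16).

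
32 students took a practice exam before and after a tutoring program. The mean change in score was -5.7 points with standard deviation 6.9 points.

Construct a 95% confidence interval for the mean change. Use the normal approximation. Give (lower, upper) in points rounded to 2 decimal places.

Paired design: SE = s_d/√n = 6.9/√32 = 1.2198.
z* = 1.960; margin of error = 1.960 × 1.2198 = 2.3908.
-5.7 ± 2.3908 → (-8.09, -3.31).

(-8.09, -3.31)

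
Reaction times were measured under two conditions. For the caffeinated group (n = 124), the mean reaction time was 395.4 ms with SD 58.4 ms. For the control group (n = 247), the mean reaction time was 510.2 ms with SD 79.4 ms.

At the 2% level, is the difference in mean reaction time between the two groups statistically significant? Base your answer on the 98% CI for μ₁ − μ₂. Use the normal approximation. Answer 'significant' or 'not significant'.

Per-group SEs: s₁/√n₁ = 58.4/√124 = 5.2445, s₂/√n₂ = 79.4/√247 = 5.0521.
Unpooled SE of the difference: √(27.50478025 + 25.52371441) = 7.2821.
Margin of error = z* · SE = 2.326 × 7.2821 = 16.9382.
x̄₁ − x̄₂ = 395.4 − 510.2 = -114.8000.
CI: -114.8000 ± 16.9382 = (-131.7382, -97.8618).
The interval (-131.7382, -97.8618) does not contain 0, so the difference is significant.

significant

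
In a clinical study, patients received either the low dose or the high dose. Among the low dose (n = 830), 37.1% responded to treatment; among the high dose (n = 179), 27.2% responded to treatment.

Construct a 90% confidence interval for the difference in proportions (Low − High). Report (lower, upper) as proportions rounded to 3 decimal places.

Each SE is √(p̂(1−p̂)/n): √(0.3710·0.6290/830) = 0.01677 and √(0.2720·0.7280/179) = 0.03326.
SE(p̂₁ − p̂₂) = √(SE₁² + SE₂²) = √(0.0002812329 + 0.0011062276) = 0.03725, since the two samples are independent.
At 90% confidence z* = 1.645; margin = 1.645 × 0.03725 = 0.06128.
The difference is 0.3710 − 0.2720 = 0.0990, so the interval is 0.0990 ± 0.06128 = (0.038, 0.160).

(0.038, 0.160)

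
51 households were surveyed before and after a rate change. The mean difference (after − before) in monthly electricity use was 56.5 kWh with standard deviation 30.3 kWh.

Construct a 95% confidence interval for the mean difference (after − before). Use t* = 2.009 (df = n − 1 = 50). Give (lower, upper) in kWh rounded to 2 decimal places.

Paired design: SE = s_d/√n = 30.3/√51 = 4.2428.
t* = 2.009; margin of error = 2.009 × 4.2428 = 8.5238.
56.5 ± 8.5238 → (47.98, 65.02).

(47.98, 65.02)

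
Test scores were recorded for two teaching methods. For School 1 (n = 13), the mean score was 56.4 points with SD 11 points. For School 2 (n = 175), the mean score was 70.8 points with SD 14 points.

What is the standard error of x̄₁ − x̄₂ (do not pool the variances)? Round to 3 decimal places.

Standard errors of each mean: 11/√13 = 3.0509 and 14/√175 = 1.0583.
SE(x̄₁ − x̄₂) = √(3.0509² + 1.0583²) = 3.2292 for independent samples with unequal variances.

3.229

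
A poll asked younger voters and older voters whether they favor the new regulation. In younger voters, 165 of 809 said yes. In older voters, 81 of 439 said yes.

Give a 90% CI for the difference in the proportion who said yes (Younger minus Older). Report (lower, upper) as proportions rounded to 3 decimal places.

(-0.019, 0.058)

Sample proportions: 165/809 = 0.2040, 81/439 = 0.1845.
Each SE is √(p̂(1−p̂)/n): √(0.2040·0.7960/809) = 0.01417 and √(0.1845·0.8155/439) = 0.01851.
SE(p̂₁ − p̂₂) = √(SE₁² + SE₂²) = √(0.0002007889 + 0.0003426201) = 0.02331, since the two samples are independent.
At 90% confidence z* = 1.645; margin = 1.645 × 0.02331 = 0.03834.
The difference is 0.2040 − 0.1845 = 0.0195, so the interval is 0.0195 ± 0.03834 = (-0.019, 0.058).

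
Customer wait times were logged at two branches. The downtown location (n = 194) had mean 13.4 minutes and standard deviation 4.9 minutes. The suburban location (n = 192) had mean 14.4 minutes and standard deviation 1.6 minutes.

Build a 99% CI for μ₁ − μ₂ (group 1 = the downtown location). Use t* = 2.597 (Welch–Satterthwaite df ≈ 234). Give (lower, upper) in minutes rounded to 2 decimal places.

(-1.96, -0.04)

Standard errors of each mean: 4.9/√194 = 0.3518 and 1.6/√192 = 0.1155.
SE(x̄₁ − x̄₂) = √(0.3518² + 0.1155²) = 0.3703 for independent samples with unequal variances.
With t* = 2.597, the margin is 2.597 × 0.3703 = 0.9617.
x̄₁ − x̄₂ = 13.4 − 14.4 = -1.0000; the interval is -1.0000 ± 0.9617 = (-1.96, -0.04).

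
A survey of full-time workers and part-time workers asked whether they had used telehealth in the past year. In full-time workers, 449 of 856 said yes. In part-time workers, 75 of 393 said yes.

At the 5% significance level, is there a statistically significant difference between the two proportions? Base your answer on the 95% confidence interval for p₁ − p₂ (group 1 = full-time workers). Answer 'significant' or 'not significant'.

Sample proportions: 449/856 = 0.5245, 75/393 = 0.1908.
Each SE is √(p̂(1−p̂)/n): √(0.5245·0.4755/856) = 0.01707 and √(0.1908·0.8092/393) = 0.01982.
SE(p̂₁ − p̂₂) = √(SE₁² + SE₂²) = √(0.0002913849 + 0.0003928324) = 0.02616, since the two samples are independent.
At 95% confidence z* = 1.960; margin = 1.960 × 0.02616 = 0.05127.
The difference is 0.5245 − 0.1908 = 0.3337, so the interval is 0.3337 ± 0.05127 = (0.28243, 0.38497).
The interval (0.28243, 0.38497) does not contain 0, so the difference is significant.

significant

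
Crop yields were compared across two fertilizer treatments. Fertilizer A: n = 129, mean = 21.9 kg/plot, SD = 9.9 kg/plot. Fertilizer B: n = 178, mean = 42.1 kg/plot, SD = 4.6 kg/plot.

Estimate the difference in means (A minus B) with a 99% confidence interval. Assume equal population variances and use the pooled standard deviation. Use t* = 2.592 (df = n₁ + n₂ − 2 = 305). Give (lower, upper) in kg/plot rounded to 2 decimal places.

(-22.39, -18.01)

s_p = √[((n₁−1)s₁² + (n₂−1)s₂²)/(n₁+n₂−2)] = √[(128·9.9² + 177·4.6²)/305] = 7.3083.
SE = 7.3083·√(1/129 + 1/178) = 0.8450.
With t* = 2.592, margin = 2.592 × 0.8450 = 2.1902.
x̄₁ − x̄₂ = 21.9 − 42.1 = -20.2000; interval -20.2000 ± 2.1902 = (-22.39, -18.01).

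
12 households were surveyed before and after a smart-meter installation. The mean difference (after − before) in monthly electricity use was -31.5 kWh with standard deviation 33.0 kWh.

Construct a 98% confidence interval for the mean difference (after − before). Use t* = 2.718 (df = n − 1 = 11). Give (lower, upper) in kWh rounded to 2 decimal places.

(-57.39, -5.61)

Paired design: SE = s_d/√n = 33.0/√12 = 9.5263.
t* = 2.718; margin of error = 2.718 × 9.5263 = 25.8925.
-31.5 ± 25.8925 → (-57.39, -5.61).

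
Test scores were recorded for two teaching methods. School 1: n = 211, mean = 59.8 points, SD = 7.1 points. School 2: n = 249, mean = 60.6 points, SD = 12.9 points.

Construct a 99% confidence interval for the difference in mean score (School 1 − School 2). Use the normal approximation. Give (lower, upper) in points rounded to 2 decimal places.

Standard errors of each mean: 7.1/√211 = 0.4888 and 12.9/√249 = 0.8175.
SE(x̄₁ − x̄₂) = √(0.4888² + 0.8175²) = 0.9525 for independent samples with unequal variances.
With z* = 2.576, the margin is 2.576 × 0.9525 = 2.4536.
x̄₁ − x̄₂ = 59.8 − 60.6 = -0.8000; the interval is -0.8000 ± 2.4536 = (-3.25, 1.65).

(-3.25, 1.65)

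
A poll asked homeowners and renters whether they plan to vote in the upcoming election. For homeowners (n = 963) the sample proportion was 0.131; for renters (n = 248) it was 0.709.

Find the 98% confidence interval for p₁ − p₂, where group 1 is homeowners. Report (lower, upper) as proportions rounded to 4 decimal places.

(-0.6497, -0.5063)

Each SE is √(p̂(1−p̂)/n): √(0.1310·0.8690/963) = 0.01087 and √(0.7090·0.2910/248) = 0.02884.
SE(p̂₁ − p̂₂) = √(SE₁² + SE₂²) = √(0.0001181569 + 0.0008317456) = 0.03082, since the two samples are independent.
At 98% confidence z* = 2.326; margin = 2.326 × 0.03082 = 0.07169.
The difference is 0.1310 − 0.7090 = -0.5780, so the interval is -0.5780 ± 0.07169 = (-0.6497, -0.5063).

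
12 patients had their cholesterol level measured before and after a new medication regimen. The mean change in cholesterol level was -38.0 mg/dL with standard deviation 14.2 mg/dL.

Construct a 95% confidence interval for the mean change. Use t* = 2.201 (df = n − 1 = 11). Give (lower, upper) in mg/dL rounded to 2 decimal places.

(-47.02, -28.98)

This is a matched-pairs design, so SE = s_d/√n = 14.2/√12 = 4.0992.
Margin = 2.201 × 4.0992 = 9.0223; the interval is -38.0 ± 9.0223 = (-47.02, -28.98).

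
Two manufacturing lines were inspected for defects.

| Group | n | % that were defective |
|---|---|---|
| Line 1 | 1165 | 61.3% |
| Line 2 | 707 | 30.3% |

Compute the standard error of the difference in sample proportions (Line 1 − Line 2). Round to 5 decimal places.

The two standard errors are √(0.6130×0.3870/1165) = 0.01427 and √(0.3030×0.6970/707) = 0.01728.
Because the samples are independent, SE_diff = √(0.01427² + 0.01728²) = 0.02241.

0.02241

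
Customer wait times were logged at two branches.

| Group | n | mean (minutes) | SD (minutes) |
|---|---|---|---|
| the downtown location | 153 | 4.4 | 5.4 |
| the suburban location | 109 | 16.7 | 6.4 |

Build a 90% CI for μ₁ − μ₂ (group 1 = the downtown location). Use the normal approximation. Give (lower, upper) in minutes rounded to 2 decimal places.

Standard errors of each mean: 5.4/√153 = 0.4366 and 6.4/√109 = 0.6130.
SE(x̄₁ − x̄₂) = √(0.4366² + 0.6130²) = 0.7526 for independent samples with unequal variances.
With z* = 1.645, the margin is 1.645 × 0.7526 = 1.2380.
x̄₁ − x̄₂ = 4.4 − 16.7 = -12.3000; the interval is -12.3000 ± 1.2380 = (-13.54, -11.06).

(-13.54, -11.06)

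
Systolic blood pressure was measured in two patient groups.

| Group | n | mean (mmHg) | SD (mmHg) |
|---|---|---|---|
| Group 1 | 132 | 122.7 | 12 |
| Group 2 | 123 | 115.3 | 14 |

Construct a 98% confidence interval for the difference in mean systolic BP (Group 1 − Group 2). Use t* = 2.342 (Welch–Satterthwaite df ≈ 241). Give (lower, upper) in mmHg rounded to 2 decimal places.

(3.56, 11.24)

Standard errors of each mean: 12/√132 = 1.0445 and 14/√123 = 1.2623.
SE(x̄₁ − x̄₂) = √(1.0445² + 1.2623²) = 1.6384 for independent samples with unequal variances.
With t* = 2.342, the margin is 2.342 × 1.6384 = 3.8371.
x̄₁ − x̄₂ = 122.7 − 115.3 = 7.4000; the interval is 7.4000 ± 3.8371 = (3.56, 11.24).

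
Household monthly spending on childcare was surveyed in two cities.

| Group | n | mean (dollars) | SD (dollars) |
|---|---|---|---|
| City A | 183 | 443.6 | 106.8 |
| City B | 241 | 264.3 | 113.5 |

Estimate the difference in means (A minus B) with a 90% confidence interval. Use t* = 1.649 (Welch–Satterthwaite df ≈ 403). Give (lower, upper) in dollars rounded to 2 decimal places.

Per-group SEs: s₁/√n₁ = 106.8/√183 = 7.8949, s₂/√n₂ = 113.5/√241 = 7.3112.
Unpooled SE of the difference: √(62.32944601 + 53.45364544) = 10.7603.
Margin of error = t* · SE = 1.649 × 10.7603 = 17.7437.
x̄₁ − x̄₂ = 443.6 − 264.3 = 179.3000.
CI: 179.3000 ± 17.7437 = (161.56, 197.04).

(161.56, 197.04)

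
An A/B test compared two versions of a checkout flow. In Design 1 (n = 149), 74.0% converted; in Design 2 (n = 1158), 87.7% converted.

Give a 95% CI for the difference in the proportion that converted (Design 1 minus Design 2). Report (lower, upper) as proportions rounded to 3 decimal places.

SE₁ = √(p̂₁(1−p̂₁)/n₁) = √(0.7400·0.2600/149) = 0.03593; SE₂ = √(0.8770·0.1230/1158) = 0.00965.
Independent samples: SE of the difference = √(SE₁² + SE₂²) = √(0.0012909649 + 0.0000931225) = 0.03720.
z* for 95% confidence is 1.960, so the margin of error is 1.960 × 0.03720 = 0.07291.
Point estimate p̂₁ − p̂₂ = 0.7400 − 0.8770 = -0.1370.
-0.1370 ± 0.07291 → (-0.210, -0.064).

(-0.210, -0.064)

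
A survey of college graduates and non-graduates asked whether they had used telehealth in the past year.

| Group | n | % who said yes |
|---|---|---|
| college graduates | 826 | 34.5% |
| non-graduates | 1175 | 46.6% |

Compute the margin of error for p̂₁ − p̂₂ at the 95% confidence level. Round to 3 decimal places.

The two standard errors are √(0.3450×0.6550/826) = 0.01654 and √(0.4660×0.5340/1175) = 0.01455.
Because the samples are independent, SE_diff = √(0.01654² + 0.01455²) = 0.02203.
Using z* = 1.960 for 95%, ME = 1.960 × 0.02203 = 0.04318.

0.043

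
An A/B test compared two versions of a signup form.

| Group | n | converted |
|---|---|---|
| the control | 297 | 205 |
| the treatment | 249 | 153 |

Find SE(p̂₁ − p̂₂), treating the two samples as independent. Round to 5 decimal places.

First, p̂₁ = 205/297 = 0.6902; p̂₂ = 153/249 = 0.6145.
The two standard errors are √(0.6902×0.3098/297) = 0.02683 and √(0.6145×0.3855/249) = 0.03084.
Because the samples are independent, SE_diff = √(0.02683² + 0.03084²) = 0.04088.

0.04088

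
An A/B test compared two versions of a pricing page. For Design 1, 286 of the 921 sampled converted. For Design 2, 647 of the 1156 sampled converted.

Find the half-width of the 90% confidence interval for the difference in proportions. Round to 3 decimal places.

0.035

p̂₁ = 286/921 = 0.3105 and p̂₂ = 647/1156 = 0.5597.
SE₁ = √(p̂₁(1−p̂₁)/n₁) = √(0.3105·0.6895/921) = 0.01525; SE₂ = √(0.5597·0.4403/1156) = 0.01460.
Independent samples: SE of the difference = √(SE₁² + SE₂²) = √(0.0002325625 + 0.00021316) = 0.02111.
z* for 90% confidence is 1.645, so the margin of error is 1.645 × 0.02111 = 0.03473.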